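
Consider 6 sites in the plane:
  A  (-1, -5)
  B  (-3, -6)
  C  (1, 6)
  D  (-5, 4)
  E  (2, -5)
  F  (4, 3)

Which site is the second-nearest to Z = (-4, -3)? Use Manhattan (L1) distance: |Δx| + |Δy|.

d(Z,A) = |-4−(-1)| + |-3−(-5)| = 3 + 2 = 5
d(Z,B) = |-4−(-3)| + |-3−(-6)| = 1 + 3 = 4
d(Z,C) = |-4−1| + |-3−6| = 5 + 9 = 14
d(Z,D) = |-4−(-5)| + |-3−4| = 1 + 7 = 8
d(Z,E) = |-4−2| + |-3−(-5)| = 6 + 2 = 8
d(Z,F) = |-4−4| + |-3−3| = 8 + 6 = 14
Sorted ascending: B, A, D, … — the second-nearest is A.

A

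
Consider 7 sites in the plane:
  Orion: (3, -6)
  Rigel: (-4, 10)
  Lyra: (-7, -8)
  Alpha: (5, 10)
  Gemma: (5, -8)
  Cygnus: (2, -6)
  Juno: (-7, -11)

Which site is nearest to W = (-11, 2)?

Since √ is increasing, it suffices to compare squared distances:
d²(W, Orion) = (-11−3)² + (2−(-6))² = 196 + 64 = 260
d²(W, Rigel) = (-11−(-4))² + (2−10)² = 49 + 64 = 113
d²(W, Lyra) = (-11−(-7))² + (2−(-8))² = 16 + 100 = 116
d²(W, Alpha) = (-11−5)² + (2−10)² = 256 + 64 = 320
d²(W, Gemma) = (-11−5)² + (2−(-8))² = 256 + 100 = 356
d²(W, Cygnus) = (-11−2)² + (2−(-6))² = 169 + 64 = 233
d²(W, Juno) = (-11−(-7))² + (2−(-11))² = 16 + 169 = 185
The smallest is to Rigel, so W lies in the Voronoi region of Rigel.

Rigel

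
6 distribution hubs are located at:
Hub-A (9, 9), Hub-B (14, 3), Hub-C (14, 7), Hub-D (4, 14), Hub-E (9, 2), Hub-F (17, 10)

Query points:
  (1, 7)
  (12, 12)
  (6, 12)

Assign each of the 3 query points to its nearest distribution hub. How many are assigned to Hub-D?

2

(1, 7) — d² to each: Hub-A:68, Hub-B:185, Hub-C:169, Hub-D:58, Hub-E:89, Hub-F:265 → nearest is Hub-D
(12, 12) — d² to each: Hub-A:18, Hub-B:85, Hub-C:29, Hub-D:68, Hub-E:109, Hub-F:29 → nearest is Hub-A
(6, 12) — d² to each: Hub-A:18, Hub-B:145, Hub-C:89, Hub-D:8, Hub-E:109, Hub-F:125 → nearest is Hub-D
2 of the 3 points have Hub-D as nearest.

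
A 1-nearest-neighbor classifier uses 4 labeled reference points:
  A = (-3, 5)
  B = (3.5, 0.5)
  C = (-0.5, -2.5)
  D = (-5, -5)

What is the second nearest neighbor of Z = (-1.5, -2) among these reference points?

Since √ is increasing, it suffices to compare squared distances:
|ZA|² = (-1.5−(-3))² + (-2−5)² = 2.25 + 49 = 51.25
|ZB|² = (-1.5−3.5)² + (-2−0.5)² = 25 + 6.25 = 31.25
|ZC|² = (-1.5−(-0.5))² + (-2−(-2.5))² = 1 + 0.25 = 1.25
|ZD|² = (-1.5−(-5))² + (-2−(-5))² = 12.25 + 9 = 21.25
Sorted ascending: C, D, B, … — the second-nearest is D.

D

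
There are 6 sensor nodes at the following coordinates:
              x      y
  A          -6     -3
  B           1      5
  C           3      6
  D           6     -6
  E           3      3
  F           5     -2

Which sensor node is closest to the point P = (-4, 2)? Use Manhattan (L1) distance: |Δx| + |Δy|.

A

d(P,A) = |-4−(-6)| + |2−(-3)| = 2 + 5 = 7
d(P,B) = |-4−1| + |2−5| = 5 + 3 = 8
d(P,C) = |-4−3| + |2−6| = 7 + 4 = 11
d(P,D) = |-4−6| + |2−(-6)| = 10 + 8 = 18
d(P,E) = |-4−3| + |2−3| = 7 + 1 = 8
d(P,F) = |-4−5| + |2−(-2)| = 9 + 4 = 13
Minimum is at A.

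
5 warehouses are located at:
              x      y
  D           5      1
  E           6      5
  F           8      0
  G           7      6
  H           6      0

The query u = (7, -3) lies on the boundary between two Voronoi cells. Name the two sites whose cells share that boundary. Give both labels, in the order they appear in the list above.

Squared distances from u to each site:
|uD|² = (7−5)² + (-3−1)² = 4 + 16 = 20
|uE|² = (7−6)² + (-3−5)² = 1 + 64 = 65
|uF|² = (7−8)² + (-3−0)² = 1 + 9 = 10
|uG|² = (7−7)² + (-3−6)² = 0 + 81 = 81
|uH|² = (7−6)² + (-3−0)² = 1 + 9 = 10
u is equidistant from F and H (both at squared distance 10), and every other site is strictly farther — so u lies on the F–H Voronoi edge.

F and H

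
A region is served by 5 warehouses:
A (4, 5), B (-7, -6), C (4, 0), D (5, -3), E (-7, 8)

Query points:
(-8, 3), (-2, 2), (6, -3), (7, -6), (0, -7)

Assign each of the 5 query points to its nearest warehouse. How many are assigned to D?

(-8, 3) — d² to each: A:148, B:82, C:153, D:205, E:26 → nearest is E
(-2, 2) — d² to each: A:45, B:89, C:40, D:74, E:61 → nearest is C
(6, -3) — d² to each: A:68, B:178, C:13, D:1, E:290 → nearest is D
(7, -6) — d² to each: A:130, B:196, C:45, D:13, E:392 → nearest is D
(0, -7) — d² to each: A:160, B:50, C:65, D:41, E:274 → nearest is D
3 of the 5 points have D as nearest.

3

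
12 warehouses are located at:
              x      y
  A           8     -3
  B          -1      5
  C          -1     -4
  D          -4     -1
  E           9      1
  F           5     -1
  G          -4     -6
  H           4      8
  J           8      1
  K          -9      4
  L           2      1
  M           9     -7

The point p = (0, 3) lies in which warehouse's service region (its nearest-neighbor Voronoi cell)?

Since √ is increasing, it suffices to compare squared distances:
|pA|² = (0−8)² + (3−(-3))² = 64 + 36 = 100
|pB|² = (0−(-1))² + (3−5)² = 1 + 4 = 5
|pC|² = (0−(-1))² + (3−(-4))² = 1 + 49 = 50
|pD|² = (0−(-4))² + (3−(-1))² = 16 + 16 = 32
|pE|² = (0−9)² + (3−1)² = 81 + 4 = 85
|pF|² = (0−5)² + (3−(-1))² = 25 + 16 = 41
|pG|² = (0−(-4))² + (3−(-6))² = 16 + 81 = 97
|pH|² = (0−4)² + (3−8)² = 16 + 25 = 41
|pJ|² = (0−8)² + (3−1)² = 64 + 4 = 68
|pK|² = (0−(-9))² + (3−4)² = 81 + 1 = 82
|pL|² = (0−2)² + (3−1)² = 4 + 4 = 8
|pM|² = (0−9)² + (3−(-7))² = 81 + 100 = 181
Minimum is at B.

B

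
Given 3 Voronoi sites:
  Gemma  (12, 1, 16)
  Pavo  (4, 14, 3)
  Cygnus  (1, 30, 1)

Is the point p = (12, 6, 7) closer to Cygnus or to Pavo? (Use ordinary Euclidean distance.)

Pavo

Compare squared distances:
d²(p, Cygnus) = (12−1)² + (6−30)² + (7−1)² = 121 + 576 + 36 = 733
d²(p, Pavo) = (12−4)² + (6−14)² + (7−3)² = 64 + 64 + 16 = 144
733 > 144, so Pavo is closer.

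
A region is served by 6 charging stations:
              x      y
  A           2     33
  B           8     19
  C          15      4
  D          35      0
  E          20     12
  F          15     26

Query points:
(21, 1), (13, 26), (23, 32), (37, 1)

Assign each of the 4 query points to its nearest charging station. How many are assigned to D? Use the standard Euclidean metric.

(21, 1) — d² to each: A:1385, B:493, C:45, D:197, E:122, F:661 → nearest is C
(13, 26) — d² to each: A:170, B:74, C:488, D:1160, E:245, F:4 → nearest is F
(23, 32) — d² to each: A:442, B:394, C:848, D:1168, E:409, F:100 → nearest is F
(37, 1) — d² to each: A:2249, B:1165, C:493, D:5, E:410, F:1109 → nearest is D
1 of the 4 points has D as nearest.

1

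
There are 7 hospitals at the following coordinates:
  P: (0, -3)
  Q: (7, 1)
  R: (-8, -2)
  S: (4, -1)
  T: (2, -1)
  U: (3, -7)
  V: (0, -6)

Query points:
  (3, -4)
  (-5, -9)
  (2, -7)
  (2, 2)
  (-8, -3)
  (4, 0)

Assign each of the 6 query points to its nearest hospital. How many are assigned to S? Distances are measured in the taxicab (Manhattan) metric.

(3, -4) — d to each: P:4, Q:9, R:13, S:4, T:4, U:3, V:5 → nearest is U
(-5, -9) — d to each: P:11, Q:22, R:10, S:17, T:15, U:10, V:8 → nearest is V
(2, -7) — d to each: P:6, Q:13, R:15, S:8, T:6, U:1, V:3 → nearest is U
(2, 2) — d to each: P:7, Q:6, R:14, S:5, T:3, U:10, V:10 → nearest is T
(-8, -3) — d to each: P:8, Q:19, R:1, S:14, T:12, U:15, V:11 → nearest is R
(4, 0) — d to each: P:7, Q:4, R:14, S:1, T:3, U:8, V:10 → nearest is S
1 of the 6 points has S as nearest.

1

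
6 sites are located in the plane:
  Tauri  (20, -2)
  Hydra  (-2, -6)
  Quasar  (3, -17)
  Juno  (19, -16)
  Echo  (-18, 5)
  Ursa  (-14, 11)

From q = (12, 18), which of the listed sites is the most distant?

Quasar

Since √ is increasing, it suffices to compare squared distances:
d²(q, Tauri) = 64 + 400 = 464
d²(q, Hydra) = 196 + 576 = 772
d²(q, Quasar) = 81 + 1225 = 1306
d²(q, Juno) = 49 + 1156 = 1205
d²(q, Echo) = 900 + 169 = 1069
d²(q, Ursa) = 676 + 49 = 725
The largest is to Quasar.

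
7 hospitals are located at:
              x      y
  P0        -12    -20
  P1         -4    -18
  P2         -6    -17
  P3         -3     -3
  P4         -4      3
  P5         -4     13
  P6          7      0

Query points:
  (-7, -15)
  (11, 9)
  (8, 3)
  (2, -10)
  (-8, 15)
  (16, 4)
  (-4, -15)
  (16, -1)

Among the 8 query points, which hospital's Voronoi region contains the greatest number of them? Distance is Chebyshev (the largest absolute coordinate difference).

P6

(-7, -15) — d to each: P0:5, P1:3, P2:2, P3:12, P4:18, P5:28, P6:15 → nearest is P2
(11, 9) — d to each: P0:29, P1:27, P2:26, P3:14, P4:15, P5:15, P6:9 → nearest is P6
(8, 3) — d to each: P0:23, P1:21, P2:20, P3:11, P4:12, P5:12, P6:3 → nearest is P6
(2, -10) — d to each: P0:14, P1:8, P2:8, P3:7, P4:13, P5:23, P6:10 → nearest is P3
(-8, 15) — d to each: P0:35, P1:33, P2:32, P3:18, P4:12, P5:4, P6:15 → nearest is P5
(16, 4) — d to each: P0:28, P1:22, P2:22, P3:19, P4:20, P5:20, P6:9 → nearest is P6
(-4, -15) — d to each: P0:8, P1:3, P2:2, P3:12, P4:18, P5:28, P6:15 → nearest is P2
(16, -1) — d to each: P0:28, P1:20, P2:22, P3:19, P4:20, P5:20, P6:9 → nearest is P6
Tally — P2:2, P3:1, P5:1, P6:4. P6 captures the most (4).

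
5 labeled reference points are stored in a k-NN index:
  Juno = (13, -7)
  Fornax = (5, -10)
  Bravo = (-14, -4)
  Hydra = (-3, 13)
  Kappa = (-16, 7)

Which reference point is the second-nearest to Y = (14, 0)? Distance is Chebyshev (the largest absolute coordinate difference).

Fornax

d(Y, Juno) = max(1, 7) = 7
d(Y, Fornax) = max(9, 10) = 10
d(Y, Bravo) = max(28, 4) = 28
d(Y, Hydra) = max(17, 13) = 17
d(Y, Kappa) = max(30, 7) = 30
Sorted ascending: Juno, Fornax, Hydra, … — the second-nearest is Fornax.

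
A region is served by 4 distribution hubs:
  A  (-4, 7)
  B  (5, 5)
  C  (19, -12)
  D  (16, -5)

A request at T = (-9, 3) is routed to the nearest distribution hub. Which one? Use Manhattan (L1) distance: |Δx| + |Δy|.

A

d(T,A) = |-9−(-4)| + |3−7| = 5 + 4 = 9
d(T,B) = |-9−5| + |3−5| = 14 + 2 = 16
d(T,C) = |-9−19| + |3−(-12)| = 28 + 15 = 43
d(T,D) = |-9−16| + |3−(-5)| = 25 + 8 = 33
Minimum is at A.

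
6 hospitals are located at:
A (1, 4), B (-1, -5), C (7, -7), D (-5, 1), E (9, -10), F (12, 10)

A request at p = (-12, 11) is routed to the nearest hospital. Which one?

Since √ is increasing, it suffices to compare squared distances:
|pA|² = 169 + 49 = 218
|pB|² = 121 + 256 = 377
|pC|² = 361 + 324 = 685
|pD|² = 49 + 100 = 149
|pE|² = 441 + 441 = 882
|pF|² = 576 + 1 = 577
The smallest is to D, so p lies in the Voronoi region of D.

D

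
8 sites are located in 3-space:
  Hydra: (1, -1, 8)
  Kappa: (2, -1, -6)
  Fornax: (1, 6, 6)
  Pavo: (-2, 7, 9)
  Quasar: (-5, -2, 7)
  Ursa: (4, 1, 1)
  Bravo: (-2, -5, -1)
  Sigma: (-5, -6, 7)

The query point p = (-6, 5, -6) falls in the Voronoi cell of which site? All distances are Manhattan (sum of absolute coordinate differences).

Kappa

d(p, Hydra) = 7 + 6 + 14 = 27
d(p, Kappa) = 8 + 6 + 0 = 14
d(p, Fornax) = 7 + 1 + 12 = 20
d(p, Pavo) = 4 + 2 + 15 = 21
d(p, Quasar) = 1 + 7 + 13 = 21
d(p, Ursa) = 10 + 4 + 7 = 21
d(p, Bravo) = 4 + 10 + 5 = 19
d(p, Sigma) = 1 + 11 + 13 = 25
The smallest is to Kappa, so p lies in the Voronoi region of Kappa.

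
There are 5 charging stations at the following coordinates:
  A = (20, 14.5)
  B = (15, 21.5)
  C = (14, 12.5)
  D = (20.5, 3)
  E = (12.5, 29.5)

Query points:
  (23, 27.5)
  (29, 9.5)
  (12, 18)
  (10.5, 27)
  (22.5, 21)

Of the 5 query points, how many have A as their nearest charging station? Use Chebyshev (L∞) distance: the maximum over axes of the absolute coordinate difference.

1

(23, 27.5) — d to each: A:13, B:8, C:15, D:24.5, E:10.5 → nearest is B
(29, 9.5) — d to each: A:9, B:14, C:15, D:8.5, E:20 → nearest is D
(12, 18) — d to each: A:8, B:3.5, C:5.5, D:15, E:11.5 → nearest is B
(10.5, 27) — d to each: A:12.5, B:5.5, C:14.5, D:24, E:2.5 → nearest is E
(22.5, 21) — d to each: A:6.5, B:7.5, C:8.5, D:18, E:10 → nearest is A
1 of the 5 points has A as nearest.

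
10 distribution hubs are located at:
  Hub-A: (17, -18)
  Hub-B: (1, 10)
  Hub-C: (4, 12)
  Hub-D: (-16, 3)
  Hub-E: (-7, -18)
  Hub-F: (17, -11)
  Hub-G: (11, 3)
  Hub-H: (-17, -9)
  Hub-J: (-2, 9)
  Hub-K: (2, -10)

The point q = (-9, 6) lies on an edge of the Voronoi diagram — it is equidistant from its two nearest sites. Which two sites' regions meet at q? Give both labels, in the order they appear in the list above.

Hub-D and Hub-J

Squared distances from q to each site:
d²(q, Hub-A) = 676 + 576 = 1252
d²(q, Hub-B) = 100 + 16 = 116
d²(q, Hub-C) = 169 + 36 = 205
d²(q, Hub-D) = 49 + 9 = 58
d²(q, Hub-E) = 4 + 576 = 580
d²(q, Hub-F) = 676 + 289 = 965
d²(q, Hub-G) = 400 + 9 = 409
d²(q, Hub-H) = 64 + 225 = 289
d²(q, Hub-J) = 49 + 9 = 58
d²(q, Hub-K) = 121 + 256 = 377
q is equidistant from Hub-D and Hub-J (both at squared distance 58), and every other site is strictly farther — so q lies on the Hub-D–Hub-J Voronoi edge.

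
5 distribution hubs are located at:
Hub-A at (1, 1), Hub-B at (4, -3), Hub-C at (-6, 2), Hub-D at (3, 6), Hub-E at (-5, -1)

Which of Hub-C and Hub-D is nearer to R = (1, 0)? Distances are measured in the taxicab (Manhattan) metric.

Hub-D

d(R, Hub-C) = |1−(-6)| + |0−2| = 7 + 2 = 9
d(R, Hub-D) = |1−3| + |0−6| = 2 + 6 = 8
9 > 8, so Hub-D is closer.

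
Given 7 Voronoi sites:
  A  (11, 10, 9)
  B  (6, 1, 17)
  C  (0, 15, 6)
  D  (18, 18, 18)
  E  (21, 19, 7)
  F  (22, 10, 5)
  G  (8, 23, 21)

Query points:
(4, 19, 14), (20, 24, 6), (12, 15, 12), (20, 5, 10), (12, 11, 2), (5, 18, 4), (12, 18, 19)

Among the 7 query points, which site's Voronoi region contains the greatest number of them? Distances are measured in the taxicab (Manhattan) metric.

(4, 19, 14) — d to each: A:21, B:23, C:16, D:19, E:24, F:36, G:15 → nearest is G
(20, 24, 6) — d to each: A:26, B:48, C:29, D:20, E:7, F:17, G:28 → nearest is E
(12, 15, 12) — d to each: A:9, B:25, C:18, D:15, E:18, F:22, G:21 → nearest is A
(20, 5, 10) — d to each: A:15, B:25, C:34, D:23, E:18, F:12, G:41 → nearest is F
(12, 11, 2) — d to each: A:9, B:31, C:20, D:29, E:22, F:14, G:35 → nearest is A
(5, 18, 4) — d to each: A:19, B:31, C:10, D:27, E:20, F:26, G:25 → nearest is C
(12, 18, 19) — d to each: A:19, B:25, C:28, D:7, E:22, F:32, G:11 → nearest is D
Tally — A:2, C:1, D:1, E:1, F:1, G:1. A captures the most (2).

A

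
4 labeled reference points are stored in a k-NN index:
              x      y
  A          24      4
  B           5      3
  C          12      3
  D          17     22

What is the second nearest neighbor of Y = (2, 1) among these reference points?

C

Since √ is increasing, it suffices to compare squared distances:
|YA|² = (2−24)² + (1−4)² = 484 + 9 = 493
|YB|² = (2−5)² + (1−3)² = 9 + 4 = 13
|YC|² = (2−12)² + (1−3)² = 100 + 4 = 104
|YD|² = (2−17)² + (1−22)² = 225 + 441 = 666
Sorted ascending: B, C, A, … — the second-nearest is C.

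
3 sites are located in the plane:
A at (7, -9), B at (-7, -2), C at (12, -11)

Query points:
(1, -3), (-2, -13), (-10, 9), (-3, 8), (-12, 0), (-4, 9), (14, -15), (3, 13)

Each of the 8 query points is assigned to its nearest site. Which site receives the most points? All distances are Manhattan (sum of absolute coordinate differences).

B

(1, -3) — d to each: A:12, B:9, C:19 → nearest is B
(-2, -13) — d to each: A:13, B:16, C:16 → nearest is A
(-10, 9) — d to each: A:35, B:14, C:42 → nearest is B
(-3, 8) — d to each: A:27, B:14, C:34 → nearest is B
(-12, 0) — d to each: A:28, B:7, C:35 → nearest is B
(-4, 9) — d to each: A:29, B:14, C:36 → nearest is B
(14, -15) — d to each: A:13, B:34, C:6 → nearest is C
(3, 13) — d to each: A:26, B:25, C:33 → nearest is B
Tally — A:1, B:6, C:1. B captures the most (6).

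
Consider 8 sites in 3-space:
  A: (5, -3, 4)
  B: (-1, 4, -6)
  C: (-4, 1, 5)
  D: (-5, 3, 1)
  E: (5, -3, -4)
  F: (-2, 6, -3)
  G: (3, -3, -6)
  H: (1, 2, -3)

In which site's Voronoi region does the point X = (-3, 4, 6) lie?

Squared Euclidean distances:
|XA|² = (-3−5)² + (4−(-3))² + (6−4)² = 64 + 49 + 4 = 117
|XB|² = (-3−(-1))² + (4−4)² + (6−(-6))² = 4 + 0 + 144 = 148
|XC|² = (-3−(-4))² + (4−1)² + (6−5)² = 1 + 9 + 1 = 11
|XD|² = (-3−(-5))² + (4−3)² + (6−1)² = 4 + 1 + 25 = 30
|XE|² = (-3−5)² + (4−(-3))² + (6−(-4))² = 64 + 49 + 100 = 213
|XF|² = (-3−(-2))² + (4−6)² + (6−(-3))² = 1 + 4 + 81 = 86
|XG|² = (-3−3)² + (4−(-3))² + (6−(-6))² = 36 + 49 + 144 = 229
|XH|² = (-3−1)² + (4−2)² + (6−(-3))² = 16 + 4 + 81 = 101
Minimum is at C.

C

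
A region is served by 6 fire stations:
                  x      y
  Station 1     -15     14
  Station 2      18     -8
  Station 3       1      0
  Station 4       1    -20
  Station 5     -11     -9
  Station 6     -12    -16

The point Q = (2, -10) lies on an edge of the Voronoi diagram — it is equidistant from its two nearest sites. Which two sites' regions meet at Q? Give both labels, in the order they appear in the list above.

Squared distances from Q to each site:
d²(Q, Station 1) = 289 + 576 = 865
d²(Q, Station 2) = 256 + 4 = 260
d²(Q, Station 3) = 1 + 100 = 101
d²(Q, Station 4) = 1 + 100 = 101
d²(Q, Station 5) = 169 + 1 = 170
d²(Q, Station 6) = 196 + 36 = 232
Q is equidistant from Station 3 and Station 4 (both at squared distance 101), and every other site is strictly farther — so Q lies on the Station 3–Station 4 Voronoi edge.

Station 3 and Station 4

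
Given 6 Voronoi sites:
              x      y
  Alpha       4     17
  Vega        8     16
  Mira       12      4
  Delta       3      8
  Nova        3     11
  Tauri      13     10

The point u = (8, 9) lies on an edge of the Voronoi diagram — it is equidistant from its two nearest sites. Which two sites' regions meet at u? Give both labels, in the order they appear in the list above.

Delta and Tauri

Squared distances from u to each site:
d²(u, Alpha) = (8−4)² + (9−17)² = 16 + 64 = 80
d²(u, Vega) = (8−8)² + (9−16)² = 0 + 49 = 49
d²(u, Mira) = (8−12)² + (9−4)² = 16 + 25 = 41
d²(u, Delta) = (8−3)² + (9−8)² = 25 + 1 = 26
d²(u, Nova) = (8−3)² + (9−11)² = 25 + 4 = 29
d²(u, Tauri) = (8−13)² + (9−10)² = 25 + 1 = 26
u is equidistant from Delta and Tauri (both at squared distance 26), and every other site is strictly farther — so u lies on the Delta–Tauri Voronoi edge.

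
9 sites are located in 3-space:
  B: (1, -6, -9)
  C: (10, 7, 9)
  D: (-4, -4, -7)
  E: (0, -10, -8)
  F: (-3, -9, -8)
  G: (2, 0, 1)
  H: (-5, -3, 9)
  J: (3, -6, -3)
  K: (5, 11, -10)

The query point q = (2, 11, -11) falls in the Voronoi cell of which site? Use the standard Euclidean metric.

Since √ is increasing, it suffices to compare squared distances:
|qB|² = 1 + 289 + 4 = 294
|qC|² = 64 + 16 + 400 = 480
|qD|² = 36 + 225 + 16 = 277
|qE|² = 4 + 441 + 9 = 454
|qF|² = 25 + 400 + 9 = 434
|qG|² = 0 + 121 + 144 = 265
|qH|² = 49 + 196 + 400 = 645
|qJ|² = 1 + 289 + 64 = 354
|qK|² = 9 + 0 + 1 = 10
Minimum is at K.

K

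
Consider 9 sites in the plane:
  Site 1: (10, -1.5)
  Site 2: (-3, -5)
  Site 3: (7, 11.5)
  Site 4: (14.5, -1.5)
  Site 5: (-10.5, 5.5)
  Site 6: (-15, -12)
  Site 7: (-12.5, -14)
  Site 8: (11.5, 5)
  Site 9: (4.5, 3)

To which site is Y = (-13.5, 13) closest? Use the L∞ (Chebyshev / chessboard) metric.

d(Y, Site 1) = max(23.5, 14.5) = 23.5
d(Y, Site 2) = max(10.5, 18) = 18
d(Y, Site 3) = max(20.5, 1.5) = 20.5
d(Y, Site 4) = max(28, 14.5) = 28
d(Y, Site 5) = max(3, 7.5) = 7.5
d(Y, Site 6) = max(1.5, 25) = 25
d(Y, Site 7) = max(1, 27) = 27
d(Y, Site 8) = max(25, 8) = 25
d(Y, Site 9) = max(18, 10) = 18
The smallest is to Site 5, so Y lies in the Voronoi region of Site 5.

Site 5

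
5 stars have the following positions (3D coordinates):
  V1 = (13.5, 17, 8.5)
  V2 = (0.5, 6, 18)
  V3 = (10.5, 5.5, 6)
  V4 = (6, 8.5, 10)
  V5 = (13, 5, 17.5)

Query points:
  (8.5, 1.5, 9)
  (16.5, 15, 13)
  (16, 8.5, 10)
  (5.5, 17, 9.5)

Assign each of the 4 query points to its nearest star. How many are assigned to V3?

(8.5, 1.5, 9) — d² to each: V1:265.5, V2:165.25, V3:29, V4:56.25, V5:104.75 → nearest is V3
(16.5, 15, 13) — d² to each: V1:33.25, V2:362, V3:175.25, V4:161.5, V5:132.5 → nearest is V1
(16, 8.5, 10) — d² to each: V1:80.75, V2:310.5, V3:55.25, V4:100, V5:77.5 → nearest is V3
(5.5, 17, 9.5) — d² to each: V1:65, V2:218.25, V3:169.5, V4:72.75, V5:264.25 → nearest is V1
2 of the 4 points have V3 as nearest.

2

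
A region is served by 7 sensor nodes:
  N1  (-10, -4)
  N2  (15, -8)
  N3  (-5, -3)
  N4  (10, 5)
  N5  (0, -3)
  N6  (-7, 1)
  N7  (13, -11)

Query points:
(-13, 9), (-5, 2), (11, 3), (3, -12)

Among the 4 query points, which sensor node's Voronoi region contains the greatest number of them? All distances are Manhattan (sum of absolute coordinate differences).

(-13, 9) — d to each: N1:16, N2:45, N3:20, N4:27, N5:25, N6:14, N7:46 → nearest is N6
(-5, 2) — d to each: N1:11, N2:30, N3:5, N4:18, N5:10, N6:3, N7:31 → nearest is N6
(11, 3) — d to each: N1:28, N2:15, N3:22, N4:3, N5:17, N6:20, N7:16 → nearest is N4
(3, -12) — d to each: N1:21, N2:16, N3:17, N4:24, N5:12, N6:23, N7:11 → nearest is N7
Tally — N4:1, N6:2, N7:1. N6 captures the most (2).

N6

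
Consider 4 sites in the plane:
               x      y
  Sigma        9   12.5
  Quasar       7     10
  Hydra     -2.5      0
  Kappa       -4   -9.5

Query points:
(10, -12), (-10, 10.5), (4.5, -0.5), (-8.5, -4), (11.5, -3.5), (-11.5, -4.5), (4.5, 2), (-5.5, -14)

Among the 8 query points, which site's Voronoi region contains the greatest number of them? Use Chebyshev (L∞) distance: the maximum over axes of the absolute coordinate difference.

(10, -12) — d to each: Sigma:24.5, Quasar:22, Hydra:12.5, Kappa:14 → nearest is Hydra
(-10, 10.5) — d to each: Sigma:19, Quasar:17, Hydra:10.5, Kappa:20 → nearest is Hydra
(4.5, -0.5) — d to each: Sigma:13, Quasar:10.5, Hydra:7, Kappa:9 → nearest is Hydra
(-8.5, -4) — d to each: Sigma:17.5, Quasar:15.5, Hydra:6, Kappa:5.5 → nearest is Kappa
(11.5, -3.5) — d to each: Sigma:16, Quasar:13.5, Hydra:14, Kappa:15.5 → nearest is Quasar
(-11.5, -4.5) — d to each: Sigma:20.5, Quasar:18.5, Hydra:9, Kappa:7.5 → nearest is Kappa
(4.5, 2) — d to each: Sigma:10.5, Quasar:8, Hydra:7, Kappa:11.5 → nearest is Hydra
(-5.5, -14) — d to each: Sigma:26.5, Quasar:24, Hydra:14, Kappa:4.5 → nearest is Kappa
Tally — Quasar:1, Hydra:4, Kappa:3. Hydra captures the most (4).

Hydra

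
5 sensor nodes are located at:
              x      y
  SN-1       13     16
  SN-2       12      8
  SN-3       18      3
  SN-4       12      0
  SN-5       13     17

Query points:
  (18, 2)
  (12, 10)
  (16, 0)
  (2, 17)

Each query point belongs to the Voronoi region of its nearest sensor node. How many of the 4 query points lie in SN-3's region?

2

(18, 2) — d² to each: SN-1:221, SN-2:72, SN-3:1, SN-4:40, SN-5:250 → nearest is SN-3
(12, 10) — d² to each: SN-1:37, SN-2:4, SN-3:85, SN-4:100, SN-5:50 → nearest is SN-2
(16, 0) — d² to each: SN-1:265, SN-2:80, SN-3:13, SN-4:16, SN-5:298 → nearest is SN-3
(2, 17) — d² to each: SN-1:122, SN-2:181, SN-3:452, SN-4:389, SN-5:121 → nearest is SN-5
2 of the 4 points have SN-3 as nearest.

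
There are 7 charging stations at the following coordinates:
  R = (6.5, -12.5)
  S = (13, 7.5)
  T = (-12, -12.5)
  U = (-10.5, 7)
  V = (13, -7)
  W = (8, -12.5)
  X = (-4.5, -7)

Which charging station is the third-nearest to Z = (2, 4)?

Squared Euclidean distances:
|ZR|² = (2−6.5)² + (4−(-12.5))² = 20.25 + 272.25 = 292.5
|ZS|² = (2−13)² + (4−7.5)² = 121 + 12.25 = 133.25
|ZT|² = (2−(-12))² + (4−(-12.5))² = 196 + 272.25 = 468.25
|ZU|² = (2−(-10.5))² + (4−7)² = 156.25 + 9 = 165.25
|ZV|² = (2−13)² + (4−(-7))² = 121 + 121 = 242
|ZW|² = (2−8)² + (4−(-12.5))² = 36 + 272.25 = 308.25
|ZX|² = (2−(-4.5))² + (4−(-7))² = 42.25 + 121 = 163.25
Sorted ascending: S, X, U, V, … — the third-nearest is U.

U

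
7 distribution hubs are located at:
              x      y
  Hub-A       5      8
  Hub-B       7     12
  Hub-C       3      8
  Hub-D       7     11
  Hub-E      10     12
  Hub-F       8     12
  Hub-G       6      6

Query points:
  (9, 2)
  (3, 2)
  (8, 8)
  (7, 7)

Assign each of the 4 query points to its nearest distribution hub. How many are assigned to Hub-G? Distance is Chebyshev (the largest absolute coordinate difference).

4

(9, 2) — d to each: Hub-A:6, Hub-B:10, Hub-C:6, Hub-D:9, Hub-E:10, Hub-F:10, Hub-G:4 → nearest is Hub-G
(3, 2) — d to each: Hub-A:6, Hub-B:10, Hub-C:6, Hub-D:9, Hub-E:10, Hub-F:10, Hub-G:4 → nearest is Hub-G
(8, 8) — d to each: Hub-A:3, Hub-B:4, Hub-C:5, Hub-D:3, Hub-E:4, Hub-F:4, Hub-G:2 → nearest is Hub-G
(7, 7) — d to each: Hub-A:2, Hub-B:5, Hub-C:4, Hub-D:4, Hub-E:5, Hub-F:5, Hub-G:1 → nearest is Hub-G
4 of the 4 points have Hub-G as nearest.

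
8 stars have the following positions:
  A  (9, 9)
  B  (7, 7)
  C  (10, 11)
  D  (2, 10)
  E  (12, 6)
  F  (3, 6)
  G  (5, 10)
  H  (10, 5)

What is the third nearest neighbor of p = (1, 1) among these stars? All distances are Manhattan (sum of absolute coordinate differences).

B

d(p,A) = |1−9| + |1−9| = 8 + 8 = 16
d(p,B) = |1−7| + |1−7| = 6 + 6 = 12
d(p,C) = |1−10| + |1−11| = 9 + 10 = 19
d(p,D) = |1−2| + |1−10| = 1 + 9 = 10
d(p,E) = |1−12| + |1−6| = 11 + 5 = 16
d(p,F) = |1−3| + |1−6| = 2 + 5 = 7
d(p,G) = |1−5| + |1−10| = 4 + 9 = 13
d(p,H) = |1−10| + |1−5| = 9 + 4 = 13
Sorted ascending: F, D, B, G, … — the third-nearest is B.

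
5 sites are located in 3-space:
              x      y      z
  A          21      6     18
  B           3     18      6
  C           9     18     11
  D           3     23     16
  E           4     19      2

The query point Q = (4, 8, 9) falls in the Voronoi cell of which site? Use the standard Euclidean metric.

B

Compare squared distances (the ordering matches that of the actual distances):
|QA|² = (4−21)² + (8−6)² + (9−18)² = 289 + 4 + 81 = 374
|QB|² = (4−3)² + (8−18)² + (9−6)² = 1 + 100 + 9 = 110
|QC|² = (4−9)² + (8−18)² + (9−11)² = 25 + 100 + 4 = 129
|QD|² = (4−3)² + (8−23)² + (9−16)² = 1 + 225 + 49 = 275
|QE|² = (4−4)² + (8−19)² + (9−2)² = 0 + 121 + 49 = 170
B is nearest.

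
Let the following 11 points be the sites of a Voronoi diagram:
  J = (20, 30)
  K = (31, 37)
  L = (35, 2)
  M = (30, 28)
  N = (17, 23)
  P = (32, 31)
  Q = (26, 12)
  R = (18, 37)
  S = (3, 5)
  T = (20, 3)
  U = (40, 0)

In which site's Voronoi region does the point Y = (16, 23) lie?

Compare squared distances (the ordering matches that of the actual distances):
|YJ|² = 16 + 49 = 65
|YK|² = 225 + 196 = 421
|YL|² = 361 + 441 = 802
|YM|² = 196 + 25 = 221
|YN|² = 1 + 0 = 1
|YP|² = 256 + 64 = 320
|YQ|² = 100 + 121 = 221
|YR|² = 4 + 196 = 200
|YS|² = 169 + 324 = 493
|YT|² = 16 + 400 = 416
|YU|² = 576 + 529 = 1105
Minimum is at N.

N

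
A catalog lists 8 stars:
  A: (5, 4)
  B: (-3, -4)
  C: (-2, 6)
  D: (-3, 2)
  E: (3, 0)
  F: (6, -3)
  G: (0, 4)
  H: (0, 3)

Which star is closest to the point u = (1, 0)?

Since √ is increasing, it suffices to compare squared distances:
|uA|² = 16 + 16 = 32
|uB|² = 16 + 16 = 32
|uC|² = 9 + 36 = 45
|uD|² = 16 + 4 = 20
|uE|² = 4 + 0 = 4
|uF|² = 25 + 9 = 34
|uG|² = 1 + 16 = 17
|uH|² = 1 + 9 = 10
Minimum is at E.

E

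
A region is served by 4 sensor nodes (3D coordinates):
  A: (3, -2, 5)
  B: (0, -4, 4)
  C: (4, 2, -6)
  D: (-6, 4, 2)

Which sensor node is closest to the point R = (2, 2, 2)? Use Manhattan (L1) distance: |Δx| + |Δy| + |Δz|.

A

d(R,A) = |2−3| + |2−(-2)| + |2−5| = 1 + 4 + 3 = 8
d(R,B) = |2−0| + |2−(-4)| + |2−4| = 2 + 6 + 2 = 10
d(R,C) = |2−4| + |2−2| + |2−(-6)| = 2 + 0 + 8 = 10
d(R,D) = |2−(-6)| + |2−4| + |2−2| = 8 + 2 + 0 = 10
Minimum is at A.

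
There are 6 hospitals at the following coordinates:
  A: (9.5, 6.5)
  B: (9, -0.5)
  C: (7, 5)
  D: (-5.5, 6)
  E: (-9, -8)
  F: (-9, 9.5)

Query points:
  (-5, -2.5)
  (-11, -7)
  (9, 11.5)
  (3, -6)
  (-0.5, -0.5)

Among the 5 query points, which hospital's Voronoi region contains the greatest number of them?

(-5, -2.5) — d² to each: A:291.25, B:200, C:200.25, D:72.5, E:46.25, F:160 → nearest is E
(-11, -7) — d² to each: A:602.5, B:442.25, C:468, D:199.25, E:5, F:276.25 → nearest is E
(9, 11.5) — d² to each: A:25.25, B:144, C:46.25, D:240.5, E:704.25, F:328 → nearest is A
(3, -6) — d² to each: A:198.5, B:66.25, C:137, D:216.25, E:148, F:384.25 → nearest is B
(-0.5, -0.5) — d² to each: A:149, B:90.25, C:86.5, D:67.25, E:128.5, F:172.25 → nearest is D
Tally — A:1, B:1, D:1, E:2. E captures the most (2).

E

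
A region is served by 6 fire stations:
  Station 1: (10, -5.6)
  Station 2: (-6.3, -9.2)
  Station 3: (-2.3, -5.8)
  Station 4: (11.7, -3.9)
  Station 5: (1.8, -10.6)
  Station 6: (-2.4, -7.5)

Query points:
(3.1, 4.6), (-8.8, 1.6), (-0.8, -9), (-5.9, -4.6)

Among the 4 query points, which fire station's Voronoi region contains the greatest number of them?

(3.1, 4.6) — d² to each: Station 1:151.65, Station 2:278.8, Station 3:137.32, Station 4:146.21, Station 5:232.73, Station 6:176.66 → nearest is Station 3
(-8.8, 1.6) — d² to each: Station 1:405.28, Station 2:122.89, Station 3:97.01, Station 4:450.5, Station 5:261.2, Station 6:123.77 → nearest is Station 3
(-0.8, -9) — d² to each: Station 1:128.2, Station 2:30.29, Station 3:12.49, Station 4:182.26, Station 5:9.32, Station 6:4.81 → nearest is Station 6
(-5.9, -4.6) — d² to each: Station 1:253.81, Station 2:21.32, Station 3:14.4, Station 4:310.25, Station 5:95.29, Station 6:20.66 → nearest is Station 3
Tally — Station 3:3, Station 6:1. Station 3 captures the most (3).

Station 3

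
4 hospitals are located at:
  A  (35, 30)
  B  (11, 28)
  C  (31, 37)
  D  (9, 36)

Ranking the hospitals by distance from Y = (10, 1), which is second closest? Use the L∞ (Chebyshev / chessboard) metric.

A

d(Y,A) = max(25, 29) = 29
d(Y,B) = max(1, 27) = 27
d(Y,C) = max(21, 36) = 36
d(Y,D) = max(1, 35) = 35
Sorted ascending: B, A, D, … — the second-nearest is A.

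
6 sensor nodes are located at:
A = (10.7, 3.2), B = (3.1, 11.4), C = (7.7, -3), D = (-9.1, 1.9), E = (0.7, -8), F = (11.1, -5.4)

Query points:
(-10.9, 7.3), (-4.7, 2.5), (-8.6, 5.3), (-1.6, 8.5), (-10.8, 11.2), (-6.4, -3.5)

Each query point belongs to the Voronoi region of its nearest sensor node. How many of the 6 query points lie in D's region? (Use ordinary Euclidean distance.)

5

(-10.9, 7.3) — d² to each: A:483.37, B:212.81, C:452.05, D:32.4, E:368.65, F:645.29 → nearest is D
(-4.7, 2.5) — d² to each: A:237.65, B:140.05, C:184.01, D:19.72, E:139.41, F:312.05 → nearest is D
(-8.6, 5.3) — d² to each: A:376.9, B:174.1, C:334.58, D:11.81, E:263.38, F:502.58 → nearest is D
(-1.6, 8.5) — d² to each: A:179.38, B:30.5, C:218.74, D:99.81, E:277.54, F:354.5 → nearest is B
(-10.8, 11.2) — d² to each: A:526.25, B:193.25, C:543.89, D:89.38, E:500.89, F:755.17 → nearest is D
(-6.4, -3.5) — d² to each: A:337.3, B:312.26, C:199.06, D:36.45, E:70.66, F:309.86 → nearest is D
5 of the 6 points have D as nearest.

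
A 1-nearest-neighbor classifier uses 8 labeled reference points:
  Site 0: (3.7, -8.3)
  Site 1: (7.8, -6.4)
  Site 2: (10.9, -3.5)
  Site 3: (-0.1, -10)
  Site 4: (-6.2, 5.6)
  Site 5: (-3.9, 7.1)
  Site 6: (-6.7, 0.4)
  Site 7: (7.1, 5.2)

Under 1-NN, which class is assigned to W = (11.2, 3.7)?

Site 7

Compare squared distances (the ordering matches that of the actual distances):
d²(W, Site 0) = (11.2−3.7)² + (3.7−(-8.3))² = 56.25 + 144 = 200.25
d²(W, Site 1) = (11.2−7.8)² + (3.7−(-6.4))² = 11.56 + 102.01 = 113.57
d²(W, Site 2) = (11.2−10.9)² + (3.7−(-3.5))² = 0.09 + 51.84 = 51.93
d²(W, Site 3) = (11.2−(-0.1))² + (3.7−(-10))² = 127.69 + 187.69 = 315.38
d²(W, Site 4) = (11.2−(-6.2))² + (3.7−5.6)² = 302.76 + 3.61 = 306.37
d²(W, Site 5) = (11.2−(-3.9))² + (3.7−7.1)² = 228.01 + 11.56 = 239.57
d²(W, Site 6) = (11.2−(-6.7))² + (3.7−0.4)² = 320.41 + 10.89 = 331.3
d²(W, Site 7) = (11.2−7.1)² + (3.7−5.2)² = 16.81 + 2.25 = 19.06
Site 7 is nearest.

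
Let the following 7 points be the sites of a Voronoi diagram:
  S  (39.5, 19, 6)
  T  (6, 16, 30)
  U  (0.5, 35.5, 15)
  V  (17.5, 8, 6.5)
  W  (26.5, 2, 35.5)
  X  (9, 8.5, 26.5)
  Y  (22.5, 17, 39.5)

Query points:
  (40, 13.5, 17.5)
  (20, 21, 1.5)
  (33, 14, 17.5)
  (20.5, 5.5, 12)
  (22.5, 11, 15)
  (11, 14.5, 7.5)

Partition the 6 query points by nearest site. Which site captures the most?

V

(40, 13.5, 17.5) — d² to each: S:162.75, T:1318.5, U:2050.5, V:657.5, W:638.5, X:1067, Y:802.5 → nearest is S
(20, 21, 1.5) — d² to each: S:404.5, T:1033.25, U:772.75, V:200.25, W:1559.25, X:902.25, Y:1466.25 → nearest is V
(33, 14, 17.5) — d² to each: S:199.5, T:889.25, U:1524.75, V:397.25, W:510.25, X:687.25, Y:603.25 → nearest is S
(20.5, 5.5, 12) — d² to each: S:579.25, T:644.5, U:1309, V:45.5, W:600.5, X:351.5, Y:892.5 → nearest is V
(22.5, 11, 15) — d² to each: S:434, T:522.25, U:1084.25, V:106.25, W:517.25, X:320.75, Y:636.25 → nearest is V
(11, 14.5, 7.5) — d² to each: S:834.75, T:533.5, U:607.5, V:85.5, W:1180.5, X:401, Y:1162.5 → nearest is V
Tally — S:2, V:4. V captures the most (4).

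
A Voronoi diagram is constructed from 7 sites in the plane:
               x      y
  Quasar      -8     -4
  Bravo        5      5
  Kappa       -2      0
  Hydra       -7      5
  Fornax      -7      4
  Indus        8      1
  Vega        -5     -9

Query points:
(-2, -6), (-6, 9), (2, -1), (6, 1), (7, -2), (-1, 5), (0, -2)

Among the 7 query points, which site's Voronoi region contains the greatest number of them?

(-2, -6) — d² to each: Quasar:40, Bravo:170, Kappa:36, Hydra:146, Fornax:125, Indus:149, Vega:18 → nearest is Vega
(-6, 9) — d² to each: Quasar:173, Bravo:137, Kappa:97, Hydra:17, Fornax:26, Indus:260, Vega:325 → nearest is Hydra
(2, -1) — d² to each: Quasar:109, Bravo:45, Kappa:17, Hydra:117, Fornax:106, Indus:40, Vega:113 → nearest is Kappa
(6, 1) — d² to each: Quasar:221, Bravo:17, Kappa:65, Hydra:185, Fornax:178, Indus:4, Vega:221 → nearest is Indus
(7, -2) — d² to each: Quasar:229, Bravo:53, Kappa:85, Hydra:245, Fornax:232, Indus:10, Vega:193 → nearest is Indus
(-1, 5) — d² to each: Quasar:130, Bravo:36, Kappa:26, Hydra:36, Fornax:37, Indus:97, Vega:212 → nearest is Kappa
(0, -2) — d² to each: Quasar:68, Bravo:74, Kappa:8, Hydra:98, Fornax:85, Indus:73, Vega:74 → nearest is Kappa
Tally — Kappa:3, Hydra:1, Indus:2, Vega:1. Kappa captures the most (3).

Kappa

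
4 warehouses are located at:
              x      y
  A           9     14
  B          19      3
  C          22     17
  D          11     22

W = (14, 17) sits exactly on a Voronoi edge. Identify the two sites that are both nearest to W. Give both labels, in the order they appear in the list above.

Squared distances from W to each site:
|WA|² = 25 + 9 = 34
|WB|² = 25 + 196 = 221
|WC|² = 64 + 0 = 64
|WD|² = 9 + 25 = 34
W is equidistant from A and D (both at squared distance 34), and every other site is strictly farther — so W lies on the A–D Voronoi edge.

A and D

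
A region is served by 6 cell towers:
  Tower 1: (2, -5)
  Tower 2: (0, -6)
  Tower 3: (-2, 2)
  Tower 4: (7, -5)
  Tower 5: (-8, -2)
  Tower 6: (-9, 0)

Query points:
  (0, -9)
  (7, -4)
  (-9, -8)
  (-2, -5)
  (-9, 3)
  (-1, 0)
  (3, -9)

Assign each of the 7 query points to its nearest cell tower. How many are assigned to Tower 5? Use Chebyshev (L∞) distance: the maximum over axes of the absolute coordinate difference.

(0, -9) — d to each: Tower 1:4, Tower 2:3, Tower 3:11, Tower 4:7, Tower 5:8, Tower 6:9 → nearest is Tower 2
(7, -4) — d to each: Tower 1:5, Tower 2:7, Tower 3:9, Tower 4:1, Tower 5:15, Tower 6:16 → nearest is Tower 4
(-9, -8) — d to each: Tower 1:11, Tower 2:9, Tower 3:10, Tower 4:16, Tower 5:6, Tower 6:8 → nearest is Tower 5
(-2, -5) — d to each: Tower 1:4, Tower 2:2, Tower 3:7, Tower 4:9, Tower 5:6, Tower 6:7 → nearest is Tower 2
(-9, 3) — d to each: Tower 1:11, Tower 2:9, Tower 3:7, Tower 4:16, Tower 5:5, Tower 6:3 → nearest is Tower 6
(-1, 0) — d to each: Tower 1:5, Tower 2:6, Tower 3:2, Tower 4:8, Tower 5:7, Tower 6:8 → nearest is Tower 3
(3, -9) — d to each: Tower 1:4, Tower 2:3, Tower 3:11, Tower 4:4, Tower 5:11, Tower 6:12 → nearest is Tower 2
1 of the 7 points has Tower 5 as nearest.

1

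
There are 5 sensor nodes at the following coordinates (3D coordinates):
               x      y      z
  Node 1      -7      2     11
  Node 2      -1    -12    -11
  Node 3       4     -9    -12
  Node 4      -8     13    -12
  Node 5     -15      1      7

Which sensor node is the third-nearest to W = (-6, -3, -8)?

Node 4

Since √ is increasing, it suffices to compare squared distances:
d²(W, Node 1) = (-6−(-7))² + (-3−2)² + (-8−11)² = 1 + 25 + 361 = 387
d²(W, Node 2) = (-6−(-1))² + (-3−(-12))² + (-8−(-11))² = 25 + 81 + 9 = 115
d²(W, Node 3) = (-6−4)² + (-3−(-9))² + (-8−(-12))² = 100 + 36 + 16 = 152
d²(W, Node 4) = (-6−(-8))² + (-3−13)² + (-8−(-12))² = 4 + 256 + 16 = 276
d²(W, Node 5) = (-6−(-15))² + (-3−1)² + (-8−7)² = 81 + 16 + 225 = 322
Sorted ascending: Node 2, Node 3, Node 4, Node 5, … — the third-nearest is Node 4.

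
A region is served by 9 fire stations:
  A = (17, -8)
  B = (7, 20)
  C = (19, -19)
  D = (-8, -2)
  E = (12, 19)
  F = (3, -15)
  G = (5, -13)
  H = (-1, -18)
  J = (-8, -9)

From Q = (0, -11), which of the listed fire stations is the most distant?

E

Compare squared distances (the ordering matches that of the actual distances):
|QA|² = (0−17)² + (-11−(-8))² = 289 + 9 = 298
|QB|² = (0−7)² + (-11−20)² = 49 + 961 = 1010
|QC|² = (0−19)² + (-11−(-19))² = 361 + 64 = 425
|QD|² = (0−(-8))² + (-11−(-2))² = 64 + 81 = 145
|QE|² = (0−12)² + (-11−19)² = 144 + 900 = 1044
|QF|² = (0−3)² + (-11−(-15))² = 9 + 16 = 25
|QG|² = (0−5)² + (-11−(-13))² = 25 + 4 = 29
|QH|² = (0−(-1))² + (-11−(-18))² = 1 + 49 = 50
|QJ|² = (0−(-8))² + (-11−(-9))² = 64 + 4 = 68
The largest is to E.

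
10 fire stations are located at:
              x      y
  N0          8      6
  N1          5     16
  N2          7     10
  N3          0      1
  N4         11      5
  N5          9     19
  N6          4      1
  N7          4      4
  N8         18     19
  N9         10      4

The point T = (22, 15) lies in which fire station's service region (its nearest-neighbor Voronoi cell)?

Since √ is increasing, it suffices to compare squared distances:
|TN0|² = (22−8)² + (15−6)² = 196 + 81 = 277
|TN1|² = (22−5)² + (15−16)² = 289 + 1 = 290
|TN2|² = (22−7)² + (15−10)² = 225 + 25 = 250
|TN3|² = (22−0)² + (15−1)² = 484 + 196 = 680
|TN4|² = (22−11)² + (15−5)² = 121 + 100 = 221
|TN5|² = (22−9)² + (15−19)² = 169 + 16 = 185
|TN6|² = (22−4)² + (15−1)² = 324 + 196 = 520
|TN7|² = (22−4)² + (15−4)² = 324 + 121 = 445
|TN8|² = (22−18)² + (15−19)² = 16 + 16 = 32
|TN9|² = (22−10)² + (15−4)² = 144 + 121 = 265
Minimum is at N8.

N8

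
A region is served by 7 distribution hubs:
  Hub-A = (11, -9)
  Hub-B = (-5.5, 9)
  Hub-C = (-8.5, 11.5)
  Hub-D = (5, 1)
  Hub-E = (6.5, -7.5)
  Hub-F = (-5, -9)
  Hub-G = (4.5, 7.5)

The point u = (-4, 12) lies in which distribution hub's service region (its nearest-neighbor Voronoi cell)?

Hub-B

Since √ is increasing, it suffices to compare squared distances:
d²(u, Hub-A) = (-4−11)² + (12−(-9))² = 225 + 441 = 666
d²(u, Hub-B) = (-4−(-5.5))² + (12−9)² = 2.25 + 9 = 11.25
d²(u, Hub-C) = (-4−(-8.5))² + (12−11.5)² = 20.25 + 0.25 = 20.5
d²(u, Hub-D) = (-4−5)² + (12−1)² = 81 + 121 = 202
d²(u, Hub-E) = (-4−6.5)² + (12−(-7.5))² = 110.25 + 380.25 = 490.5
d²(u, Hub-F) = (-4−(-5))² + (12−(-9))² = 1 + 441 = 442
d²(u, Hub-G) = (-4−4.5)² + (12−7.5)² = 72.25 + 20.25 = 92.5
Hub-B is nearest.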